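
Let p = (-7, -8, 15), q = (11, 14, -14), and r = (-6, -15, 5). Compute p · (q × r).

-467

q × r:
i: 14·5 - (-14)·(-15) = 70 - 210 = -140
j: (-14)·(-6) - 11·5 = 84 - 55 = 29
k: 11·(-15) - 14·(-6) = -165 - (-84) = -81
q × r = (-140, 29, -81)
p · (q × r) = (-7)·(-140) + (-8)·29 + 15·(-81) = 980 - 232 - 1215 = -467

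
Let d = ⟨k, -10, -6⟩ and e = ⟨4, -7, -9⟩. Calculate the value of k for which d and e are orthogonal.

d · e = k·4 + (-10)·(-7) + (-6)·(-9) = 124 + 4k
Set equal to 0: 4k = -124, so k = -31.

-31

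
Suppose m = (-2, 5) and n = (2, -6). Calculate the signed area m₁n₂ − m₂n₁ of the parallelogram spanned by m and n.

(-2)·(-6) - 5·2 = 12 - 10 = 2

2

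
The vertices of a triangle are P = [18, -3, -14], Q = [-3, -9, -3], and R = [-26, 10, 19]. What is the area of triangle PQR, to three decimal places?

334.788

PQ = (-21, -6, 11),  PR = (-44, 13, 33)
i: (-6)·33 - 11·13 = -198 - 143 = -341
j: 11·(-44) - (-21)·33 = -484 - (-693) = 209
k: (-21)·13 - (-6)·(-44) = -273 - 264 = -537
PQ × PR = (-341, 209, -537)
|PQ × PR| = √448331 ≈ 669.5752
area = ½ · 669.5752 ≈ 334.788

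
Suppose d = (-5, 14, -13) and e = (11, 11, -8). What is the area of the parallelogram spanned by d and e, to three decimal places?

i: 14·(-8) - (-13)·11 = -112 - (-143) = 31
j: (-13)·11 - (-5)·(-8) = -143 - 40 = -183
k: (-5)·11 - 14·11 = -55 - 154 = -209
d × e = (31, -183, -209)
|d × e| = √(31² + (-183)² + (-209)²) = √78131 ≈ 279.5192

279.519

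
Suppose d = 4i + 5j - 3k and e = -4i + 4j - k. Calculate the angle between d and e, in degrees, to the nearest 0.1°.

80.1

d · e = 4·(-4) + 5·4 + (-3)·(-1) = -16 + 20 + 3 = 7
|d|² = 16 + 25 + 9 = 50,  |d| = √50 ≈ 7.071068
|e|² = 16 + 16 + 1 = 33,  |e| = √33 ≈ 5.744563
cos θ = 7 / (7.071068 · 5.744563) ≈ 0.17233
θ = arccos(0.17233) ≈ 80.1°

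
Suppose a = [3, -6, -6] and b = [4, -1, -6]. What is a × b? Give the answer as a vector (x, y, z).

(30, -6, 21)

i: (-6)·(-6) - (-6)·(-1) = 36 - 6 = 30
j: (-6)·4 - 3·(-6) = -24 - (-18) = -6
k: 3·(-1) - (-6)·4 = -3 - (-24) = 21
a × b = (30, -6, 21)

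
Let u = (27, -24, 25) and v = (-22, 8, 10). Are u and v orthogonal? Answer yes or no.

no

u · v = 27·(-22) + (-24)·8 + 25·10 = -594 - 192 + 250 = -536
Nonzero, so the vectors are not orthogonal.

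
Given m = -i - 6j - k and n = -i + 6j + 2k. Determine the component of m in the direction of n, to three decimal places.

m · n = (-1)·(-1) + (-6)·6 + (-1)·2 = 1 - 36 - 2 = -37
|n| = √(1 + 36 + 4) = √41 ≈ 6.4031
comp_n m = -37 / √41 ≈ -5.778

-5.778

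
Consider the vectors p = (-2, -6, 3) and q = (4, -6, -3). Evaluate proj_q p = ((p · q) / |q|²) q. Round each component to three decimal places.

(1.246, -1.869, -0.934)

p · q = (-2)·4 + (-6)·(-6) + 3·(-3) = -8 + 36 - 9 = 19
|q|² = 16 + 36 + 9 = 61
proj_q p = (19/61) · (4, -6, -3) ≈ (1.246, -1.869, -0.934)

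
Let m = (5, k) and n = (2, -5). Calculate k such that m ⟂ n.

m · n = 5·2 + k·(-5) = 10 - 5k
Set equal to 0: -5k = -10, so k = 2.

2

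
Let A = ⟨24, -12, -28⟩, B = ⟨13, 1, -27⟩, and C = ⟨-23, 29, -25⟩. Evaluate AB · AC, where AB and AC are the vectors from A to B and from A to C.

AB = B − A = (-11, 13, 1)
AC = C − A = (-47, 41, 3)
AB · AC = (-11)·(-47) + 13·41 + 1·3 = 517 + 533 + 3 = 1053

1053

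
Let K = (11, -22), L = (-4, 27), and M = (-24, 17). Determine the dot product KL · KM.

KL = L − K = (-15, 49)
KM = M − K = (-35, 39)
KL · KM = (-15)·(-35) + 49·39 = 525 + 1911 = 2436

2436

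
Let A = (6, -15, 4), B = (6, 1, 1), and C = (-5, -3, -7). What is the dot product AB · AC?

AB = B − A = (0, 16, -3)
AC = C − A = (-11, 12, -11)
AB · AC = 0·(-11) + 16·12 + (-3)·(-11) = 0 + 192 + 33 = 225

225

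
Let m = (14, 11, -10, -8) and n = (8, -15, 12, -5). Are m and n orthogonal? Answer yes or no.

m · n = 14·8 + 11·(-15) + (-10)·12 + (-8)·(-5) = 112 - 165 - 120 + 40 = -133
Nonzero, so the vectors are not orthogonal.

no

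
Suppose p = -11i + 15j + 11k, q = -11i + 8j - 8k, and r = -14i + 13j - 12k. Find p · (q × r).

q × r:
i: 8·(-12) - (-8)·13 = -96 - (-104) = 8
j: (-8)·(-14) - (-11)·(-12) = 112 - 132 = -20
k: (-11)·13 - 8·(-14) = -143 - (-112) = -31
q × r = (8, -20, -31)
p · (q × r) = (-11)·8 + 15·(-20) + 11·(-31) = -88 - 300 - 341 = -729

-729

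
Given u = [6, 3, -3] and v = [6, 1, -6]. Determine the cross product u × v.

i: 3·(-6) - (-3)·1 = -18 - (-3) = -15
j: (-3)·6 - 6·(-6) = -18 - (-36) = 18
k: 6·1 - 3·6 = 6 - 18 = -12
u × v = (-15, 18, -12)

(-15, 18, -12)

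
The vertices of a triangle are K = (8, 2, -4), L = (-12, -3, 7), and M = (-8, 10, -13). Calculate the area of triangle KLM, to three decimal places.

KL = (-20, -5, 11),  KM = (-16, 8, -9)
i: (-5)·(-9) - 11·8 = 45 - 88 = -43
j: 11·(-16) - (-20)·(-9) = -176 - 180 = -356
k: (-20)·8 - (-5)·(-16) = -160 - 80 = -240
KL × KM = (-43, -356, -240)
|KL × KM| = √186185 ≈ 431.4916
area = ½ · 431.4916 ≈ 215.746

215.746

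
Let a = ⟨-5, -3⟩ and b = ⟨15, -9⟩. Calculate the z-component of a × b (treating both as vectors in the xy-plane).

(-5)·(-9) - (-3)·15 = 45 - (-45) = 90

90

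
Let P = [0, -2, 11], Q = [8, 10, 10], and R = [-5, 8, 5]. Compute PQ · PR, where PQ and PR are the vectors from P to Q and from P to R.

PQ = Q − P = (8, 12, -1)
PR = R − P = (-5, 10, -6)
PQ · PR = 8·(-5) + 12·10 + (-1)·(-6) = -40 + 120 + 6 = 86

86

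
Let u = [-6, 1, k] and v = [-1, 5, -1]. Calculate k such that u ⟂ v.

11

u · v = (-6)·(-1) + 1·5 + k·(-1) = 11 - 1k
Set equal to 0: -1k = -11, so k = 11.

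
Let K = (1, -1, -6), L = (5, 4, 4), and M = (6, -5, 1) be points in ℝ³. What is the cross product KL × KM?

(75, 22, -41)

KL = (4, 5, 10)
KM = (5, -4, 7)
i: 5·7 - 10·(-4) = 35 - (-40) = 75
j: 10·5 - 4·7 = 50 - 28 = 22
k: 4·(-4) - 5·5 = -16 - 25 = -41
KL × KM = (75, 22, -41)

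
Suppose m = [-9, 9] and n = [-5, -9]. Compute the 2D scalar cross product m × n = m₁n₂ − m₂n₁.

126

(-9)·(-9) - 9·(-5) = 81 - (-45) = 126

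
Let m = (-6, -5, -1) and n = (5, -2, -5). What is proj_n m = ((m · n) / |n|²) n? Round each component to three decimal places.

(-1.389, 0.556, 1.389)

m · n = (-6)·5 + (-5)·(-2) + (-1)·(-5) = -30 + 10 + 5 = -15
|n|² = 25 + 4 + 25 = 54
proj_n m = (-15/54) · (5, -2, -5) ≈ (-1.389, 0.556, 1.389)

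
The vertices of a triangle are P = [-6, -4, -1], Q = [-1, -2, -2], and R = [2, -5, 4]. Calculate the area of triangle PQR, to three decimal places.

PQ = (5, 2, -1),  PR = (8, -1, 5)
i: 2·5 - (-1)·(-1) = 10 - 1 = 9
j: (-1)·8 - 5·5 = -8 - 25 = -33
k: 5·(-1) - 2·8 = -5 - 16 = -21
PQ × PR = (9, -33, -21)
|PQ × PR| = √1611 ≈ 40.1373
area = ½ · 40.1373 ≈ 20.069

20.069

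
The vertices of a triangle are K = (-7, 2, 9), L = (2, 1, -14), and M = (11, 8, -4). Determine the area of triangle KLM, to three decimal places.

170.436

KL = (9, -1, -23),  KM = (18, 6, -13)
i: (-1)·(-13) - (-23)·6 = 13 - (-138) = 151
j: (-23)·18 - 9·(-13) = -414 - (-117) = -297
k: 9·6 - (-1)·18 = 54 - (-18) = 72
KL × KM = (151, -297, 72)
|KL × KM| = √116194 ≈ 340.8724
area = ½ · 340.8724 ≈ 170.436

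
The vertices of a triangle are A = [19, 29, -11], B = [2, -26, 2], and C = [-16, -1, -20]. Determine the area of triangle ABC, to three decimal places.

AB = (-17, -55, 13),  AC = (-35, -30, -9)
i: (-55)·(-9) - 13·(-30) = 495 - (-390) = 885
j: 13·(-35) - (-17)·(-9) = -455 - 153 = -608
k: (-17)·(-30) - (-55)·(-35) = 510 - 1925 = -1415
AB × AC = (885, -608, -1415)
|AB × AC| = √3155114 ≈ 1776.2641
area = ½ · 1776.2641 ≈ 888.132

888.132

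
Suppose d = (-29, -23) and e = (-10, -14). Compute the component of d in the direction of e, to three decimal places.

d · e = (-29)·(-10) + (-23)·(-14) = 290 + 322 = 612
|e| = √(100 + 196) = √296 ≈ 17.2047
comp_e d = 612 / √296 ≈ 35.572

35.572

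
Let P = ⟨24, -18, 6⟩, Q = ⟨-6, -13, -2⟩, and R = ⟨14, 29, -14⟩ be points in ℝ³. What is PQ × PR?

(276, -520, -1360)

PQ = (-30, 5, -8)
PR = (-10, 47, -20)
i: 5·(-20) - (-8)·47 = -100 - (-376) = 276
j: (-8)·(-10) - (-30)·(-20) = 80 - 600 = -520
k: (-30)·47 - 5·(-10) = -1410 - (-50) = -1360
PQ × PR = (276, -520, -1360)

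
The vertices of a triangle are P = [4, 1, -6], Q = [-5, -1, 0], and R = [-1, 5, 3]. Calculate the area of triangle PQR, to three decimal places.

PQ = (-9, -2, 6),  PR = (-5, 4, 9)
i: (-2)·9 - 6·4 = -18 - 24 = -42
j: 6·(-5) - (-9)·9 = -30 - (-81) = 51
k: (-9)·4 - (-2)·(-5) = -36 - 10 = -46
PQ × PR = (-42, 51, -46)
|PQ × PR| = √6481 ≈ 80.5047
area = ½ · 80.5047 ≈ 40.252

40.252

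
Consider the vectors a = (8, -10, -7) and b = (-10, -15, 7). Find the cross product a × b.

i: (-10)·7 - (-7)·(-15) = -70 - 105 = -175
j: (-7)·(-10) - 8·7 = 70 - 56 = 14
k: 8·(-15) - (-10)·(-10) = -120 - 100 = -220
a × b = (-175, 14, -220)

(-175, 14, -220)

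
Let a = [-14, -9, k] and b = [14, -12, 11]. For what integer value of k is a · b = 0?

a · b = (-14)·14 + (-9)·(-12) + k·11 = -88 + 11k
Set equal to 0: 11k = 88, so k = 8.

8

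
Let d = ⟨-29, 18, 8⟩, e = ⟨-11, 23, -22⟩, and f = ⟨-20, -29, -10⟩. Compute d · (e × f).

37344

e × f:
i: 23·(-10) - (-22)·(-29) = -230 - 638 = -868
j: (-22)·(-20) - (-11)·(-10) = 440 - 110 = 330
k: (-11)·(-29) - 23·(-20) = 319 - (-460) = 779
e × f = (-868, 330, 779)
d · (e × f) = (-29)·(-868) + 18·330 + 8·779 = 25172 + 5940 + 6232 = 37344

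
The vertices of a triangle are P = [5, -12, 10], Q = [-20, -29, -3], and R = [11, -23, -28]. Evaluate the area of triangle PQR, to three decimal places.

602.479

PQ = (-25, -17, -13),  PR = (6, -11, -38)
i: (-17)·(-38) - (-13)·(-11) = 646 - 143 = 503
j: (-13)·6 - (-25)·(-38) = -78 - 950 = -1028
k: (-25)·(-11) - (-17)·6 = 275 - (-102) = 377
PQ × PR = (503, -1028, 377)
|PQ × PR| = √1451922 ≈ 1204.9573
area = ½ · 1204.9573 ≈ 602.479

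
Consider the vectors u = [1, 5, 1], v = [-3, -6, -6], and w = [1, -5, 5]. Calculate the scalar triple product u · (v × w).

6

v × w:
i: (-6)·5 - (-6)·(-5) = -30 - 30 = -60
j: (-6)·1 - (-3)·5 = -6 - (-15) = 9
k: (-3)·(-5) - (-6)·1 = 15 - (-6) = 21
v × w = (-60, 9, 21)
u · (v × w) = 1·(-60) + 5·9 + 1·21 = -60 + 45 + 21 = 6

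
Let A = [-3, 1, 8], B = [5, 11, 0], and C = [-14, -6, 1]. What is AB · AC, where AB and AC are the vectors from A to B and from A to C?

-102

AB = B − A = (8, 10, -8)
AC = C − A = (-11, -7, -7)
AB · AC = 8·(-11) + 10·(-7) + (-8)·(-7) = -88 - 70 + 56 = -102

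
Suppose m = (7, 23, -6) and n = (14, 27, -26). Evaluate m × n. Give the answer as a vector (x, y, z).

(-436, 98, -133)

i: 23·(-26) - (-6)·27 = -598 - (-162) = -436
j: (-6)·14 - 7·(-26) = -84 - (-182) = 98
k: 7·27 - 23·14 = 189 - 322 = -133
m × n = (-436, 98, -133)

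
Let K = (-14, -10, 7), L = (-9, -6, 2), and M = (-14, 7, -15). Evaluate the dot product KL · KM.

178

KL = L − K = (5, 4, -5)
KM = M − K = (0, 17, -22)
KL · KM = 5·0 + 4·17 + (-5)·(-22) = 0 + 68 + 110 = 178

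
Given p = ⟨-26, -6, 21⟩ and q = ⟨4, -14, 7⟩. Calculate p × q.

i: (-6)·7 - 21·(-14) = -42 - (-294) = 252
j: 21·4 - (-26)·7 = 84 - (-182) = 266
k: (-26)·(-14) - (-6)·4 = 364 - (-24) = 388
p × q = (252, 266, 388)

(252, 266, 388)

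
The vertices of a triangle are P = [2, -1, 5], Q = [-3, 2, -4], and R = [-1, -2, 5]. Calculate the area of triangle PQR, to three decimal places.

PQ = (-5, 3, -9),  PR = (-3, -1, 0)
i: 3·0 - (-9)·(-1) = 0 - 9 = -9
j: (-9)·(-3) - (-5)·0 = 27 - 0 = 27
k: (-5)·(-1) - 3·(-3) = 5 - (-9) = 14
PQ × PR = (-9, 27, 14)
|PQ × PR| = √1006 ≈ 31.7175
area = ½ · 31.7175 ≈ 15.859

15.859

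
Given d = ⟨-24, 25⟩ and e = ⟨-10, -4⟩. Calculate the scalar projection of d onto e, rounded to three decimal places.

12.999

d · e = (-24)·(-10) + 25·(-4) = 240 - 100 = 140
|e| = √(100 + 16) = √116 ≈ 10.7703
comp_e d = 140 / √116 ≈ 12.999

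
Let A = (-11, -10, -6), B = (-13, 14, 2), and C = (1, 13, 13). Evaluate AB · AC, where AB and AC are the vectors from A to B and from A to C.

680

AB = B − A = (-2, 24, 8)
AC = C − A = (12, 23, 19)
AB · AC = (-2)·12 + 24·23 + 8·19 = -24 + 552 + 152 = 680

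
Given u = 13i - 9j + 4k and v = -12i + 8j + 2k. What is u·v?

-220

u · v = 13·(-12) + (-9)·8 + 4·2 = -156 - 72 + 8 = -220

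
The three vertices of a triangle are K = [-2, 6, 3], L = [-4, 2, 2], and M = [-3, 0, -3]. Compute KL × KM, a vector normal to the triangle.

KL = (-2, -4, -1)
KM = (-1, -6, -6)
i: (-4)·(-6) - (-1)·(-6) = 24 - 6 = 18
j: (-1)·(-1) - (-2)·(-6) = 1 - 12 = -11
k: (-2)·(-6) - (-4)·(-1) = 12 - 4 = 8
KL × KM = (18, -11, 8)

(18, -11, 8)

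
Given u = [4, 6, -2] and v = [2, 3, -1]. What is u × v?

i: 6·(-1) - (-2)·3 = -6 - (-6) = 0
j: (-2)·2 - 4·(-1) = -4 - (-4) = 0
k: 4·3 - 6·2 = 12 - 12 = 0
u × v = (0, 0, 0)

(0, 0, 0)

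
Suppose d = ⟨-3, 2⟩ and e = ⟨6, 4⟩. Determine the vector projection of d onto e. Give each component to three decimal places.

d · e = (-3)·6 + 2·4 = -18 + 8 = -10
|e|² = 36 + 16 = 52
proj_e d = (-10/52) · (6, 4) ≈ (-1.154, -0.769)

(-1.154, -0.769)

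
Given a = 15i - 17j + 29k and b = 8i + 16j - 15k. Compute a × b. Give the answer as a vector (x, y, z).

(-209, 457, 376)

i: (-17)·(-15) - 29·16 = 255 - 464 = -209
j: 29·8 - 15·(-15) = 232 - (-225) = 457
k: 15·16 - (-17)·8 = 240 - (-136) = 376
a × b = (-209, 457, 376)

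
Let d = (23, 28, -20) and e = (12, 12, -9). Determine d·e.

d · e = 23·12 + 28·12 + (-20)·(-9) = 276 + 336 + 180 = 792

792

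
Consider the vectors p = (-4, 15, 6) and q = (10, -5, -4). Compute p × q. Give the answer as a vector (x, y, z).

(-30, 44, -130)

i: 15·(-4) - 6·(-5) = -60 - (-30) = -30
j: 6·10 - (-4)·(-4) = 60 - 16 = 44
k: (-4)·(-5) - 15·10 = 20 - 150 = -130
p × q = (-30, 44, -130)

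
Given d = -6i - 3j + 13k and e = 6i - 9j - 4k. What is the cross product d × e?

i: (-3)·(-4) - 13·(-9) = 12 - (-117) = 129
j: 13·6 - (-6)·(-4) = 78 - 24 = 54
k: (-6)·(-9) - (-3)·6 = 54 - (-18) = 72
d × e = (129, 54, 72)

(129, 54, 72)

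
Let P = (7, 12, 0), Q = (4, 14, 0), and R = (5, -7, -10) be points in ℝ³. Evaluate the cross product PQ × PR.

(-20, -30, 61)

PQ = (-3, 2, 0)
PR = (-2, -19, -10)
i: 2·(-10) - 0·(-19) = -20 - 0 = -20
j: 0·(-2) - (-3)·(-10) = 0 - 30 = -30
k: (-3)·(-19) - 2·(-2) = 57 - (-4) = 61
PQ × PR = (-20, -30, 61)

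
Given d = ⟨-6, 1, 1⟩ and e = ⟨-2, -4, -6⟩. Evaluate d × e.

(-2, -38, 26)

i: 1·(-6) - 1·(-4) = -6 - (-4) = -2
j: 1·(-2) - (-6)·(-6) = -2 - 36 = -38
k: (-6)·(-4) - 1·(-2) = 24 - (-2) = 26
d × e = (-2, -38, 26)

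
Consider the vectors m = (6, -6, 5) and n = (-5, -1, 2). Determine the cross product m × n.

(-7, -37, -36)

i: (-6)·2 - 5·(-1) = -12 - (-5) = -7
j: 5·(-5) - 6·2 = -25 - 12 = -37
k: 6·(-1) - (-6)·(-5) = -6 - 30 = -36
m × n = (-7, -37, -36)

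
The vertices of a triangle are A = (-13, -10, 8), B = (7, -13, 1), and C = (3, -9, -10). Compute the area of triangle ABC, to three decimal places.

132.145

AB = (20, -3, -7),  AC = (16, 1, -18)
i: (-3)·(-18) - (-7)·1 = 54 - (-7) = 61
j: (-7)·16 - 20·(-18) = -112 - (-360) = 248
k: 20·1 - (-3)·16 = 20 - (-48) = 68
AB × AC = (61, 248, 68)
|AB × AC| = √69849 ≈ 264.2896
area = ½ · 264.2896 ≈ 132.145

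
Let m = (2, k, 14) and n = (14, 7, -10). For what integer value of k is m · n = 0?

m · n = 2·14 + k·7 + 14·(-10) = -112 + 7k
Set equal to 0: 7k = 112, so k = 16.

16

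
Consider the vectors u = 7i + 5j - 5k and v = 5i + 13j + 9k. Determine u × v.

i: 5·9 - (-5)·13 = 45 - (-65) = 110
j: (-5)·5 - 7·9 = -25 - 63 = -88
k: 7·13 - 5·5 = 91 - 25 = 66
u × v = (110, -88, 66)

(110, -88, 66)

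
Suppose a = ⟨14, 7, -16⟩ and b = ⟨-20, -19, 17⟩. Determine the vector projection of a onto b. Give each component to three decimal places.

(13.048, 12.395, -11.090)

a · b = 14·(-20) + 7·(-19) + (-16)·17 = -280 - 133 - 272 = -685
|b|² = 400 + 361 + 289 = 1050
proj_b a = (-685/1050) · (-20, -19, 17) ≈ (13.048, 12.395, -11.090)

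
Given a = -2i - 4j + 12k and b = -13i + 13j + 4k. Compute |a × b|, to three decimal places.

i: (-4)·4 - 12·13 = -16 - 156 = -172
j: 12·(-13) - (-2)·4 = -156 - (-8) = -148
k: (-2)·13 - (-4)·(-13) = -26 - 52 = -78
a × b = (-172, -148, -78)
|a × b| = √((-172)² + (-148)² + (-78)²) = √57572 ≈ 239.9417

239.942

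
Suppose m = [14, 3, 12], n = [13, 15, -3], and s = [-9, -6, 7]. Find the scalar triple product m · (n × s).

1710

n × s:
i: 15·7 - (-3)·(-6) = 105 - 18 = 87
j: (-3)·(-9) - 13·7 = 27 - 91 = -64
k: 13·(-6) - 15·(-9) = -78 - (-135) = 57
n × s = (87, -64, 57)
m · (n × s) = 14·87 + 3·(-64) + 12·57 = 1218 - 192 + 684 = 1710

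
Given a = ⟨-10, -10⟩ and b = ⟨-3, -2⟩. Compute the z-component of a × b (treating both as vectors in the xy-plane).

-10

(-10)·(-2) - (-10)·(-3) = 20 - 30 = -10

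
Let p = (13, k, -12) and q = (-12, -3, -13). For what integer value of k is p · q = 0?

p · q = 13·(-12) + k·(-3) + (-12)·(-13) = 0 - 3k
Set equal to 0: -3k = 0, so k = 0.

0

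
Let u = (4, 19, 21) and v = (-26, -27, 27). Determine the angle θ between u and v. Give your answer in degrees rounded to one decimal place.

u · v = 4·(-26) + 19·(-27) + 21·27 = -104 - 513 + 567 = -50
|u|² = 16 + 361 + 441 = 818,  |u| = √818 ≈ 28.600699
|v|² = 676 + 729 + 729 = 2134,  |v| = √2134 ≈ 46.195238
cos θ = -50 / (28.600699 · 46.195238) ≈ -0.03784
θ = arccos(-0.03784) ≈ 92.2°

92.2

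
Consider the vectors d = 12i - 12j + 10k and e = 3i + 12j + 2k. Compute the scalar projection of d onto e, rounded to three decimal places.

d · e = 12·3 + (-12)·12 + 10·2 = 36 - 144 + 20 = -88
|e| = √(9 + 144 + 4) = √157 ≈ 12.5300
comp_e d = -88 / √157 ≈ -7.023

-7.023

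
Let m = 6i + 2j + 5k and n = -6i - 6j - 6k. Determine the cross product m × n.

i: 2·(-6) - 5·(-6) = -12 - (-30) = 18
j: 5·(-6) - 6·(-6) = -30 - (-36) = 6
k: 6·(-6) - 2·(-6) = -36 - (-12) = -24
m × n = (18, 6, -24)

(18, 6, -24)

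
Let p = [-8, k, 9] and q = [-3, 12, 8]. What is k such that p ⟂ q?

p · q = (-8)·(-3) + k·12 + 9·8 = 96 + 12k
Set equal to 0: 12k = -96, so k = -8.

-8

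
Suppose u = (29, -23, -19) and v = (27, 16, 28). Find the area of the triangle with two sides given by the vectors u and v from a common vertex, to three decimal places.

872.991

i: (-23)·28 - (-19)·16 = -644 - (-304) = -340
j: (-19)·27 - 29·28 = -513 - 812 = -1325
k: 29·16 - (-23)·27 = 464 - (-621) = 1085
u × v = (-340, -1325, 1085)
|u × v| = √((-340)² + (-1325)² + 1085²) = √3048450 ≈ 1745.9811
area = ½ · 1745.9811 ≈ 872.991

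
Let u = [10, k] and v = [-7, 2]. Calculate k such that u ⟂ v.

35

u · v = 10·(-7) + k·2 = -70 + 2k
Set equal to 0: 2k = 70, so k = 35.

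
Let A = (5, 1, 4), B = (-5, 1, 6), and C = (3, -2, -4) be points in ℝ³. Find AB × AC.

AB = (-10, 0, 2)
AC = (-2, -3, -8)
i: 0·(-8) - 2·(-3) = 0 - (-6) = 6
j: 2·(-2) - (-10)·(-8) = -4 - 80 = -84
k: (-10)·(-3) - 0·(-2) = 30 - 0 = 30
AB × AC = (6, -84, 30)

(6, -84, 30)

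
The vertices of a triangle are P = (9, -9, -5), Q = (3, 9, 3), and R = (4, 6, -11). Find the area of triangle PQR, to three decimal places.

120.167

PQ = (-6, 18, 8),  PR = (-5, 15, -6)
i: 18·(-6) - 8·15 = -108 - 120 = -228
j: 8·(-5) - (-6)·(-6) = -40 - 36 = -76
k: (-6)·15 - 18·(-5) = -90 - (-90) = 0
PQ × PR = (-228, -76, 0)
|PQ × PR| = √57760 ≈ 240.3331
area = ½ · 240.3331 ≈ 120.167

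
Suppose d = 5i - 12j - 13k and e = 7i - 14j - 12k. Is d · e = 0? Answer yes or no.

d · e = 5·7 + (-12)·(-14) + (-13)·(-12) = 35 + 168 + 156 = 359
Nonzero, so the vectors are not orthogonal.

no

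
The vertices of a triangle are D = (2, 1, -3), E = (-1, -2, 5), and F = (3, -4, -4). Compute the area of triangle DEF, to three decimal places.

23.441

DE = (-3, -3, 8),  DF = (1, -5, -1)
i: (-3)·(-1) - 8·(-5) = 3 - (-40) = 43
j: 8·1 - (-3)·(-1) = 8 - 3 = 5
k: (-3)·(-5) - (-3)·1 = 15 - (-3) = 18
DE × DF = (43, 5, 18)
|DE × DF| = √2198 ≈ 46.8828
area = ½ · 46.8828 ≈ 23.441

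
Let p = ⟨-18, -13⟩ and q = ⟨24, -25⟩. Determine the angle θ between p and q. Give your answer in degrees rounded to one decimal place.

p · q = (-18)·24 + (-13)·(-25) = -432 + 325 = -107
|p|² = 324 + 169 = 493,  |p| = √493 ≈ 22.203603
|q|² = 576 + 625 = 1201,  |q| = √1201 ≈ 34.655447
cos θ = -107 / (22.203603 · 34.655447) ≈ -0.13906
θ = arccos(-0.13906) ≈ 98.0°

98.0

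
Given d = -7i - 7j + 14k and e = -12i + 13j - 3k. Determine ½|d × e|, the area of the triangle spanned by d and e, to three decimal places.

i: (-7)·(-3) - 14·13 = 21 - 182 = -161
j: 14·(-12) - (-7)·(-3) = -168 - 21 = -189
k: (-7)·13 - (-7)·(-12) = -91 - 84 = -175
d × e = (-161, -189, -175)
|d × e| = √((-161)² + (-189)² + (-175)²) = √92267 ≈ 303.7548
area = ½ · 303.7548 ≈ 151.877

151.877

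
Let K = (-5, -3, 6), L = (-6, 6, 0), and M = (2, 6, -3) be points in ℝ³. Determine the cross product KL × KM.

(-27, -51, -72)

KL = (-1, 9, -6)
KM = (7, 9, -9)
i: 9·(-9) - (-6)·9 = -81 - (-54) = -27
j: (-6)·7 - (-1)·(-9) = -42 - 9 = -51
k: (-1)·9 - 9·7 = -9 - 63 = -72
KL × KM = (-27, -51, -72)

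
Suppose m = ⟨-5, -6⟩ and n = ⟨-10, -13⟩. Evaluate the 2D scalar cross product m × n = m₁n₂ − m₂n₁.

(-5)·(-13) - (-6)·(-10) = 65 - 60 = 5

5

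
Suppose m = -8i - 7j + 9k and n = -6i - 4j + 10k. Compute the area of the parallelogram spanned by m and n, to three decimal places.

i: (-7)·10 - 9·(-4) = -70 - (-36) = -34
j: 9·(-6) - (-8)·10 = -54 - (-80) = 26
k: (-8)·(-4) - (-7)·(-6) = 32 - 42 = -10
m × n = (-34, 26, -10)
|m × n| = √((-34)² + 26² + (-10)²) = √1932 ≈ 43.9545

43.955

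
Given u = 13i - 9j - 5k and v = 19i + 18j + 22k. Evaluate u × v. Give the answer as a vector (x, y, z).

(-108, -381, 405)

i: (-9)·22 - (-5)·18 = -198 - (-90) = -108
j: (-5)·19 - 13·22 = -95 - 286 = -381
k: 13·18 - (-9)·19 = 234 - (-171) = 405
u × v = (-108, -381, 405)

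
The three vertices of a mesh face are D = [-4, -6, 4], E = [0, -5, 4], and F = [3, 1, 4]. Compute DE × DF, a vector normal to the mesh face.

(0, 0, 21)

DE = (4, 1, 0)
DF = (7, 7, 0)
i: 1·0 - 0·7 = 0 - 0 = 0
j: 0·7 - 4·0 = 0 - 0 = 0
k: 4·7 - 1·7 = 28 - 7 = 21
DE × DF = (0, 0, 21)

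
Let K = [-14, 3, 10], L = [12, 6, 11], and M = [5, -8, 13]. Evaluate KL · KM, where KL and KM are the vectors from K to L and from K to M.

464

KL = L − K = (26, 3, 1)
KM = M − K = (19, -11, 3)
KL · KM = 26·19 + 3·(-11) + 1·3 = 494 - 33 + 3 = 464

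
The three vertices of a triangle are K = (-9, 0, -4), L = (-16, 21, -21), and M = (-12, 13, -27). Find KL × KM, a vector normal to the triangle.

(-262, -110, -28)

KL = (-7, 21, -17)
KM = (-3, 13, -23)
i: 21·(-23) - (-17)·13 = -483 - (-221) = -262
j: (-17)·(-3) - (-7)·(-23) = 51 - 161 = -110
k: (-7)·13 - 21·(-3) = -91 - (-63) = -28
KL × KM = (-262, -110, -28)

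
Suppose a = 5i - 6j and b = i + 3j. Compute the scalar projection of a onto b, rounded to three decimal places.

-4.111

a · b = 5·1 + (-6)·3 = 5 - 18 = -13
|b| = √(1 + 9) = √10 ≈ 3.1623
comp_b a = -13 / √10 ≈ -4.111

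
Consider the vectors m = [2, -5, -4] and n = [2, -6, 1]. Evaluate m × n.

(-29, -10, -2)

i: (-5)·1 - (-4)·(-6) = -5 - 24 = -29
j: (-4)·2 - 2·1 = -8 - 2 = -10
k: 2·(-6) - (-5)·2 = -12 - (-10) = -2
m × n = (-29, -10, -2)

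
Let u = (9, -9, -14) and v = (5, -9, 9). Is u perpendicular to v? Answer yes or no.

u · v = 9·5 + (-9)·(-9) + (-14)·9 = 45 + 81 - 126 = 0
Zero, so the vectors are orthogonal.

yes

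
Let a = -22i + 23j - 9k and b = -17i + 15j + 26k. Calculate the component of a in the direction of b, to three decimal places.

a · b = (-22)·(-17) + 23·15 + (-9)·26 = 374 + 345 - 234 = 485
|b| = √(289 + 225 + 676) = √1190 ≈ 34.4964
comp_b a = 485 / √1190 ≈ 14.059

14.059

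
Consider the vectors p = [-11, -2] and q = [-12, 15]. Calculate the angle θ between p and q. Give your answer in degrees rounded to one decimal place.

61.6

p · q = (-11)·(-12) + (-2)·15 = 132 - 30 = 102
|p|² = 121 + 4 = 125,  |p| = √125 ≈ 11.180340
|q|² = 144 + 225 = 369,  |q| = √369 ≈ 19.209373
cos θ = 102 / (11.180340 · 19.209373) ≈ 0.47493
θ = arccos(0.47493) ≈ 61.6°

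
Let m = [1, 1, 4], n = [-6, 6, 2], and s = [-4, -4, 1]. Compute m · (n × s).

n × s:
i: 6·1 - 2·(-4) = 6 - (-8) = 14
j: 2·(-4) - (-6)·1 = -8 - (-6) = -2
k: (-6)·(-4) - 6·(-4) = 24 - (-24) = 48
n × s = (14, -2, 48)
m · (n × s) = 1·14 + 1·(-2) + 4·48 = 14 - 2 + 192 = 204

204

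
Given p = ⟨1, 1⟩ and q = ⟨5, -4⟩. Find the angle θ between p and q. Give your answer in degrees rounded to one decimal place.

83.7

p · q = 1·5 + 1·(-4) = 5 - 4 = 1
|p|² = 1 + 1 = 2,  |p| = √2 ≈ 1.414214
|q|² = 25 + 16 = 41,  |q| = √41 ≈ 6.403124
cos θ = 1 / (1.414214 · 6.403124) ≈ 0.11043
θ = arccos(0.11043) ≈ 83.7°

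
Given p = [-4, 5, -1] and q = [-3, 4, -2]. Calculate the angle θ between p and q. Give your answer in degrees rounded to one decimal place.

13.0

p · q = (-4)·(-3) + 5·4 + (-1)·(-2) = 12 + 20 + 2 = 34
|p|² = 16 + 25 + 1 = 42,  |p| = √42 ≈ 6.480741
|q|² = 9 + 16 + 4 = 29,  |q| = √29 ≈ 5.385165
cos θ = 34 / (6.480741 · 5.385165) ≈ 0.97422
θ = arccos(0.97422) ≈ 13.0°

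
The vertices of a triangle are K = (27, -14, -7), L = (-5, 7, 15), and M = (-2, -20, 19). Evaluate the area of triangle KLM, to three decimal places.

533.601

KL = (-32, 21, 22),  KM = (-29, -6, 26)
i: 21·26 - 22·(-6) = 546 - (-132) = 678
j: 22·(-29) - (-32)·26 = -638 - (-832) = 194
k: (-32)·(-6) - 21·(-29) = 192 - (-609) = 801
KL × KM = (678, 194, 801)
|KL × KM| = √1138921 ≈ 1067.2024
area = ½ · 1067.2024 ≈ 533.601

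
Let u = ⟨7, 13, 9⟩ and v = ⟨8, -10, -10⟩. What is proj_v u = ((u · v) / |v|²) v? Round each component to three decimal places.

u · v = 7·8 + 13·(-10) + 9·(-10) = 56 - 130 - 90 = -164
|v|² = 64 + 100 + 100 = 264
proj_v u = (-164/264) · (8, -10, -10) ≈ (-4.970, 6.212, 6.212)

(-4.970, 6.212, 6.212)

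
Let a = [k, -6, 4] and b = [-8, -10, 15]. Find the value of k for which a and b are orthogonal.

15

a · b = k·(-8) + (-6)·(-10) + 4·15 = 120 - 8k
Set equal to 0: -8k = -120, so k = 15.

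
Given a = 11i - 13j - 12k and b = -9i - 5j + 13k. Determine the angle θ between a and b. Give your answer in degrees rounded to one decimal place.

123.4

a · b = 11·(-9) + (-13)·(-5) + (-12)·13 = -99 + 65 - 156 = -190
|a|² = 121 + 169 + 144 = 434,  |a| = √434 ≈ 20.832667
|b|² = 81 + 25 + 169 = 275,  |b| = √275 ≈ 16.583124
cos θ = -190 / (20.832667 · 16.583124) ≈ -0.54997
θ = arccos(-0.54997) ≈ 123.4°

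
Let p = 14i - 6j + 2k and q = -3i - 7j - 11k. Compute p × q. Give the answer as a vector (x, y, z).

(80, 148, -116)

i: (-6)·(-11) - 2·(-7) = 66 - (-14) = 80
j: 2·(-3) - 14·(-11) = -6 - (-154) = 148
k: 14·(-7) - (-6)·(-3) = -98 - 18 = -116
p × q = (80, 148, -116)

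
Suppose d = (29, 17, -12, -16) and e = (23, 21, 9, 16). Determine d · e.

d · e = 29·23 + 17·21 + (-12)·9 + (-16)·16 = 667 + 357 - 108 - 256 = 660

660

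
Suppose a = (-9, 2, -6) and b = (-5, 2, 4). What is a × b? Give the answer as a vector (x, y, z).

(20, 66, -8)

i: 2·4 - (-6)·2 = 8 - (-12) = 20
j: (-6)·(-5) - (-9)·4 = 30 - (-36) = 66
k: (-9)·2 - 2·(-5) = -18 - (-10) = -8
a × b = (20, 66, -8)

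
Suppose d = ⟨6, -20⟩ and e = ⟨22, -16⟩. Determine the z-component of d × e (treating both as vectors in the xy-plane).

344

6·(-16) - (-20)·22 = -96 - (-440) = 344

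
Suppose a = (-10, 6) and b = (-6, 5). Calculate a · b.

a · b = (-10)·(-6) + 6·5 = 60 + 30 = 90

90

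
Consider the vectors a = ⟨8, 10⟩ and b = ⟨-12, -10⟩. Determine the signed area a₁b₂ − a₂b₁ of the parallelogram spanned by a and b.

40

8·(-10) - 10·(-12) = -80 - (-120) = 40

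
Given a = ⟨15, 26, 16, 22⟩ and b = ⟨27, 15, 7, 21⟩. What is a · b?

a · b = 15·27 + 26·15 + 16·7 + 22·21 = 405 + 390 + 112 + 462 = 1369

1369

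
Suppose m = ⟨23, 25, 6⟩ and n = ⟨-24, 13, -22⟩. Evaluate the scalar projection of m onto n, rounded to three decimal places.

m · n = 23·(-24) + 25·13 + 6·(-22) = -552 + 325 - 132 = -359
|n| = √(576 + 169 + 484) = √1229 ≈ 35.0571
comp_n m = -359 / √1229 ≈ -10.240

-10.240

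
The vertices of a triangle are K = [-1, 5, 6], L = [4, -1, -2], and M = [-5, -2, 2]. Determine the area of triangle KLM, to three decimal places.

KL = (5, -6, -8),  KM = (-4, -7, -4)
i: (-6)·(-4) - (-8)·(-7) = 24 - 56 = -32
j: (-8)·(-4) - 5·(-4) = 32 - (-20) = 52
k: 5·(-7) - (-6)·(-4) = -35 - 24 = -59
KL × KM = (-32, 52, -59)
|KL × KM| = √7209 ≈ 84.9058
area = ½ · 84.9058 ≈ 42.453

42.453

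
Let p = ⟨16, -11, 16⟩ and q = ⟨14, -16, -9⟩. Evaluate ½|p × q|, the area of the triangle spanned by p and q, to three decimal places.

i: (-11)·(-9) - 16·(-16) = 99 - (-256) = 355
j: 16·14 - 16·(-9) = 224 - (-144) = 368
k: 16·(-16) - (-11)·14 = -256 - (-154) = -102
p × q = (355, 368, -102)
|p × q| = √(355² + 368² + (-102)²) = √271853 ≈ 521.3952
area = ½ · 521.3952 ≈ 260.698

260.698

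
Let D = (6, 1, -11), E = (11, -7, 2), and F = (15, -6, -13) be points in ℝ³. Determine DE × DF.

(107, 127, 37)

DE = (5, -8, 13)
DF = (9, -7, -2)
i: (-8)·(-2) - 13·(-7) = 16 - (-91) = 107
j: 13·9 - 5·(-2) = 117 - (-10) = 127
k: 5·(-7) - (-8)·9 = -35 - (-72) = 37
DE × DF = (107, 127, 37)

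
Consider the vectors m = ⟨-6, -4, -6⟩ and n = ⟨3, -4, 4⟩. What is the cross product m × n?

i: (-4)·4 - (-6)·(-4) = -16 - 24 = -40
j: (-6)·3 - (-6)·4 = -18 - (-24) = 6
k: (-6)·(-4) - (-4)·3 = 24 - (-12) = 36
m × n = (-40, 6, 36)

(-40, 6, 36)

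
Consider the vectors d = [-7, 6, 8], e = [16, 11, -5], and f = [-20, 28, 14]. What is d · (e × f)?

2542

e × f:
i: 11·14 - (-5)·28 = 154 - (-140) = 294
j: (-5)·(-20) - 16·14 = 100 - 224 = -124
k: 16·28 - 11·(-20) = 448 - (-220) = 668
e × f = (294, -124, 668)
d · (e × f) = (-7)·294 + 6·(-124) + 8·668 = -2058 - 744 + 5344 = 2542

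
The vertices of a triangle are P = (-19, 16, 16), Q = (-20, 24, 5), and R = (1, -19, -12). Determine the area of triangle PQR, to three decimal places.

334.668

PQ = (-1, 8, -11),  PR = (20, -35, -28)
i: 8·(-28) - (-11)·(-35) = -224 - 385 = -609
j: (-11)·20 - (-1)·(-28) = -220 - 28 = -248
k: (-1)·(-35) - 8·20 = 35 - 160 = -125
PQ × PR = (-609, -248, -125)
|PQ × PR| = √448010 ≈ 669.3355
area = ½ · 669.3355 ≈ 334.668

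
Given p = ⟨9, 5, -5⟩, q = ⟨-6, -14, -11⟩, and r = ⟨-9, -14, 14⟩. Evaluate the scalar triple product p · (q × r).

-2025

q × r:
i: (-14)·14 - (-11)·(-14) = -196 - 154 = -350
j: (-11)·(-9) - (-6)·14 = 99 - (-84) = 183
k: (-6)·(-14) - (-14)·(-9) = 84 - 126 = -42
q × r = (-350, 183, -42)
p · (q × r) = 9·(-350) + 5·183 + (-5)·(-42) = -3150 + 915 + 210 = -2025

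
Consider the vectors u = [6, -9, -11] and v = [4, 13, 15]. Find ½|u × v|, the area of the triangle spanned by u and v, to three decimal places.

i: (-9)·15 - (-11)·13 = -135 - (-143) = 8
j: (-11)·4 - 6·15 = -44 - 90 = -134
k: 6·13 - (-9)·4 = 78 - (-36) = 114
u × v = (8, -134, 114)
|u × v| = √(8² + (-134)² + 114²) = √31016 ≈ 176.1136
area = ½ · 176.1136 ≈ 88.057

88.057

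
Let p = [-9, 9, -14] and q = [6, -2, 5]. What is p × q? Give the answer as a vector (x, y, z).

(17, -39, -36)

i: 9·5 - (-14)·(-2) = 45 - 28 = 17
j: (-14)·6 - (-9)·5 = -84 - (-45) = -39
k: (-9)·(-2) - 9·6 = 18 - 54 = -36
p × q = (17, -39, -36)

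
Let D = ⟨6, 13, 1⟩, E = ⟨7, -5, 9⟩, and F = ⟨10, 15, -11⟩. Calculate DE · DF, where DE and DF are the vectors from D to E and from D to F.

-128

DE = E − D = (1, -18, 8)
DF = F − D = (4, 2, -12)
DE · DF = 1·4 + (-18)·2 + 8·(-12) = 4 - 36 - 96 = -128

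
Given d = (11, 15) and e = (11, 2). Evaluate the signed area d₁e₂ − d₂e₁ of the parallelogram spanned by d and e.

-143

11·2 - 15·11 = 22 - 165 = -143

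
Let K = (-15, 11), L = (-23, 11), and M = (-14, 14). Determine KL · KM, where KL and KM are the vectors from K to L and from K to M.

-8

KL = L − K = (-8, 0)
KM = M − K = (1, 3)
KL · KM = (-8)·1 + 0·3 = -8 + 0 = -8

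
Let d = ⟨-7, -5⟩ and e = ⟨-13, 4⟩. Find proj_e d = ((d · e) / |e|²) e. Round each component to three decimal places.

d · e = (-7)·(-13) + (-5)·4 = 91 - 20 = 71
|e|² = 169 + 16 = 185
proj_e d = (71/185) · (-13, 4) ≈ (-4.989, 1.535)

(-4.989, 1.535)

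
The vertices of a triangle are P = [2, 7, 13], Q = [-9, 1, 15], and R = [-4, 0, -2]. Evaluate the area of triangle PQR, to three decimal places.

PQ = (-11, -6, 2),  PR = (-6, -7, -15)
i: (-6)·(-15) - 2·(-7) = 90 - (-14) = 104
j: 2·(-6) - (-11)·(-15) = -12 - 165 = -177
k: (-11)·(-7) - (-6)·(-6) = 77 - 36 = 41
PQ × PR = (104, -177, 41)
|PQ × PR| = √43826 ≈ 209.3466
area = ½ · 209.3466 ≈ 104.673

104.673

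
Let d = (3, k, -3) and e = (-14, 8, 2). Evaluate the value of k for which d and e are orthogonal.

d · e = 3·(-14) + k·8 + (-3)·2 = -48 + 8k
Set equal to 0: 8k = 48, so k = 6.

6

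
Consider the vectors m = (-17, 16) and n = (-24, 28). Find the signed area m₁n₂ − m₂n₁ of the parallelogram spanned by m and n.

(-17)·28 - 16·(-24) = -476 - (-384) = -92

-92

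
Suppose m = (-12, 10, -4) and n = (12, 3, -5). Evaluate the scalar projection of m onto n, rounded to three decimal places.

-7.046

m · n = (-12)·12 + 10·3 + (-4)·(-5) = -144 + 30 + 20 = -94
|n| = √(144 + 9 + 25) = √178 ≈ 13.3417
comp_n m = -94 / √178 ≈ -7.046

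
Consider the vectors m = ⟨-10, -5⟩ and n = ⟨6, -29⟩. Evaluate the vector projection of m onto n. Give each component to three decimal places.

(0.582, -2.811)

m · n = (-10)·6 + (-5)·(-29) = -60 + 145 = 85
|n|² = 36 + 841 = 877
proj_n m = (85/877) · (6, -29) ≈ (0.582, -2.811)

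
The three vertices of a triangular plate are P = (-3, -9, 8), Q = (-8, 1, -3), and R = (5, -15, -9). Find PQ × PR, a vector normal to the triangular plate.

PQ = (-5, 10, -11)
PR = (8, -6, -17)
i: 10·(-17) - (-11)·(-6) = -170 - 66 = -236
j: (-11)·8 - (-5)·(-17) = -88 - 85 = -173
k: (-5)·(-6) - 10·8 = 30 - 80 = -50
PQ × PR = (-236, -173, -50)

(-236, -173, -50)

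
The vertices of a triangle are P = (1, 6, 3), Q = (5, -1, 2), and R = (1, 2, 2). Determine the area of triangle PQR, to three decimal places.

8.382

PQ = (4, -7, -1),  PR = (0, -4, -1)
i: (-7)·(-1) - (-1)·(-4) = 7 - 4 = 3
j: (-1)·0 - 4·(-1) = 0 - (-4) = 4
k: 4·(-4) - (-7)·0 = -16 - 0 = -16
PQ × PR = (3, 4, -16)
|PQ × PR| = √281 ≈ 16.7631
area = ½ · 16.7631 ≈ 8.382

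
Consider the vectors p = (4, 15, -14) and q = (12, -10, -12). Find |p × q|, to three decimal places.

i: 15·(-12) - (-14)·(-10) = -180 - 140 = -320
j: (-14)·12 - 4·(-12) = -168 - (-48) = -120
k: 4·(-10) - 15·12 = -40 - 180 = -220
p × q = (-320, -120, -220)
|p × q| = √((-320)² + (-120)² + (-220)²) = √165200 ≈ 406.4480

406.448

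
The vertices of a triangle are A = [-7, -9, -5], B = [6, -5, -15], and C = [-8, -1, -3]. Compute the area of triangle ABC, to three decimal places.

70.114

AB = (13, 4, -10),  AC = (-1, 8, 2)
i: 4·2 - (-10)·8 = 8 - (-80) = 88
j: (-10)·(-1) - 13·2 = 10 - 26 = -16
k: 13·8 - 4·(-1) = 104 - (-4) = 108
AB × AC = (88, -16, 108)
|AB × AC| = √19664 ≈ 140.2284
area = ½ · 140.2284 ≈ 70.114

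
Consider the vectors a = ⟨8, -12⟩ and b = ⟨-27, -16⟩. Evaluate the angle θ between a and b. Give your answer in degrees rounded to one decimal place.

a · b = 8·(-27) + (-12)·(-16) = -216 + 192 = -24
|a|² = 64 + 144 = 208,  |a| = √208 ≈ 14.422205
|b|² = 729 + 256 = 985,  |b| = √985 ≈ 31.384710
cos θ = -24 / (14.422205 · 31.384710) ≈ -0.05302
θ = arccos(-0.05302) ≈ 93.0°

93.0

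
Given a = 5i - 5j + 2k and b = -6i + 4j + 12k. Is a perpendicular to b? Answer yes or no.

a · b = 5·(-6) + (-5)·4 + 2·12 = -30 - 20 + 24 = -26
Nonzero, so the vectors are not orthogonal.

no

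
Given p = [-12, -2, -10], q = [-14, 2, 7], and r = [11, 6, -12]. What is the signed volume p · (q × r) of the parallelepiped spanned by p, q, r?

q × r:
i: 2·(-12) - 7·6 = -24 - 42 = -66
j: 7·11 - (-14)·(-12) = 77 - 168 = -91
k: (-14)·6 - 2·11 = -84 - 22 = -106
q × r = (-66, -91, -106)
p · (q × r) = (-12)·(-66) + (-2)·(-91) + (-10)·(-106) = 792 + 182 + 1060 = 2034

2034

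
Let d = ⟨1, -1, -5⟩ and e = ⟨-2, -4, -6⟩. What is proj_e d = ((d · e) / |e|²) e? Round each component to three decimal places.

d · e = 1·(-2) + (-1)·(-4) + (-5)·(-6) = -2 + 4 + 30 = 32
|e|² = 4 + 16 + 36 = 56
proj_e d = (32/56) · (-2, -4, -6) ≈ (-1.143, -2.286, -3.429)

(-1.143, -2.286, -3.429)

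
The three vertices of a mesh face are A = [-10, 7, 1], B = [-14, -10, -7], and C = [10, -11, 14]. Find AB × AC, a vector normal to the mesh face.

(-365, -108, 412)

AB = (-4, -17, -8)
AC = (20, -18, 13)
i: (-17)·13 - (-8)·(-18) = -221 - 144 = -365
j: (-8)·20 - (-4)·13 = -160 - (-52) = -108
k: (-4)·(-18) - (-17)·20 = 72 - (-340) = 412
AB × AC = (-365, -108, 412)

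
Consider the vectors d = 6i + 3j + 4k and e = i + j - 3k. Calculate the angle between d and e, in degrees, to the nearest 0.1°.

d · e = 6·1 + 3·1 + 4·(-3) = 6 + 3 - 12 = -3
|d|² = 36 + 9 + 16 = 61,  |d| = √61 ≈ 7.810250
|e|² = 1 + 1 + 9 = 11,  |e| = √11 ≈ 3.316625
cos θ = -3 / (7.810250 · 3.316625) ≈ -0.11581
θ = arccos(-0.11581) ≈ 96.7°

96.7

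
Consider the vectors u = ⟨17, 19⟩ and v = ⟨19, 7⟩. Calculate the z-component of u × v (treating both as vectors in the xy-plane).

17·7 - 19·19 = 119 - 361 = -242

-242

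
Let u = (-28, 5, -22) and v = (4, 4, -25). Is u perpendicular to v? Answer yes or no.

u · v = (-28)·4 + 5·4 + (-22)·(-25) = -112 + 20 + 550 = 458
Nonzero, so the vectors are not orthogonal.

no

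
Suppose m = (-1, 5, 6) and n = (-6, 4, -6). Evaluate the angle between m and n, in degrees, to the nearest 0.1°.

97.8

m · n = (-1)·(-6) + 5·4 + 6·(-6) = 6 + 20 - 36 = -10
|m|² = 1 + 25 + 36 = 62,  |m| = √62 ≈ 7.874008
|n|² = 36 + 16 + 36 = 88,  |n| = √88 ≈ 9.380832
cos θ = -10 / (7.874008 · 9.380832) ≈ -0.13538
θ = arccos(-0.13538) ≈ 97.8°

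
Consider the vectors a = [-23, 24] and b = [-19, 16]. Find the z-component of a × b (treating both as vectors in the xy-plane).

(-23)·16 - 24·(-19) = -368 - (-456) = 88

88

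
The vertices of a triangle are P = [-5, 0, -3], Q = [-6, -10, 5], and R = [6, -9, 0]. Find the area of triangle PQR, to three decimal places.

PQ = (-1, -10, 8),  PR = (11, -9, 3)
i: (-10)·3 - 8·(-9) = -30 - (-72) = 42
j: 8·11 - (-1)·3 = 88 - (-3) = 91
k: (-1)·(-9) - (-10)·11 = 9 - (-110) = 119
PQ × PR = (42, 91, 119)
|PQ × PR| = √24206 ≈ 155.5828
area = ½ · 155.5828 ≈ 77.791

77.791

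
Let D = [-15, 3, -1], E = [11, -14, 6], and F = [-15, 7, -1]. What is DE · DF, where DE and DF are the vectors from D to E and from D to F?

DE = E − D = (26, -17, 7)
DF = F − D = (0, 4, 0)
DE · DF = 26·0 + (-17)·4 + 7·0 = 0 - 68 + 0 = -68

-68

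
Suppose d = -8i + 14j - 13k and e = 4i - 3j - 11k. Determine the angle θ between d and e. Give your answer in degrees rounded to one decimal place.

d · e = (-8)·4 + 14·(-3) + (-13)·(-11) = -32 - 42 + 143 = 69
|d|² = 64 + 196 + 169 = 429,  |d| = √429 ≈ 20.712315
|e|² = 16 + 9 + 121 = 146,  |e| = √146 ≈ 12.083046
cos θ = 69 / (20.712315 · 12.083046) ≈ 0.27570
θ = arccos(0.27570) ≈ 74.0°

74.0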